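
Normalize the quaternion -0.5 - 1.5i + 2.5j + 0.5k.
-0.1667 - 0.5i + 0.8333j + 0.1667k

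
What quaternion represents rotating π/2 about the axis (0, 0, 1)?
0.7071 + 0.7071k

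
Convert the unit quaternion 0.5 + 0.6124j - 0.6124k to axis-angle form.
axis = (0, √2/2, -√2/2), θ = 2π/3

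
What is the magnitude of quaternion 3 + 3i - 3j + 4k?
√43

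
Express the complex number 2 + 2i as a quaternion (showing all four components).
2 + 2i + 0j + 0k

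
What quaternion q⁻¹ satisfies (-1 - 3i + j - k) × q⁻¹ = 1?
-0.0833 + 0.25i - 0.0833j + 0.0833k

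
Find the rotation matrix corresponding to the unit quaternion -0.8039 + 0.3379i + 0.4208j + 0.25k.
[[0.5209, 0.6863, -0.5076], [-0.1176, 0.6466, 0.7537], [0.8455, -0.3329, 0.4175]]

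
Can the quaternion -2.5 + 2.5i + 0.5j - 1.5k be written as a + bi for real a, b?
No. The quaternion -2.5 + 2.5i + 0.5j - 1.5k has j-coefficient y = 0.5 and k-coefficient z = -1.5, not both zero, so it does not lie in the complex subalgebra spanned by 1 and i.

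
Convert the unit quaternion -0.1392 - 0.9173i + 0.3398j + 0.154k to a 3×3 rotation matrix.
[[0.7216, -0.5805, -0.3771], [-0.6663, -0.7303, -0.1507], [-0.1879, 0.36, -0.9138]]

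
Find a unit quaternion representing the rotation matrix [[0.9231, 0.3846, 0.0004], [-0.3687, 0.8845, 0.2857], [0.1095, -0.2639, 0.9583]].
0.9703 - 0.1416i - 0.0281j - 0.1941k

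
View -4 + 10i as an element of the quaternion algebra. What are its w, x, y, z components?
-4 + 10i + 0j + 0k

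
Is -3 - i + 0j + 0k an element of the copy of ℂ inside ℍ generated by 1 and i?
Yes. The quaternion -3 - i has j- and k-coefficients y = z = 0, so it lies in the complex subalgebra spanned by 1 and i.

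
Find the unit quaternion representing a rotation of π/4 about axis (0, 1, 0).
0.9239 + 0.3827j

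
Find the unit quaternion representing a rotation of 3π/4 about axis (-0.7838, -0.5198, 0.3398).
0.3827 - 0.7241i - 0.4802j + 0.3139k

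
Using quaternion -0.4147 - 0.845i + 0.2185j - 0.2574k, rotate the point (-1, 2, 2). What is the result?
(-1.43, -2.592, -0.487)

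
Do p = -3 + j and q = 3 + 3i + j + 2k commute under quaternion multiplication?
No: pq = -10 - 7i - 9k ≠ -10 - 11i - 3k = qp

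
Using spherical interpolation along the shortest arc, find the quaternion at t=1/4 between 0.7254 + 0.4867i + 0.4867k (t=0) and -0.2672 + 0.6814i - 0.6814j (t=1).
0.5494 + 0.6732i - 0.2412j + 0.4321k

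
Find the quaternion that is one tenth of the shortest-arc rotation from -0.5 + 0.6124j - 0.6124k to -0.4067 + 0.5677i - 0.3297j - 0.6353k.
-0.5234 + 0.072i + 0.5361j - 0.6584k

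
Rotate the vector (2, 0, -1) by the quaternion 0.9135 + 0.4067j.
(0.595, 0, -2.155)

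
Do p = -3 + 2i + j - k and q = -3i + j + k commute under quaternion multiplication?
No: pq = 6 + 11i - 2j + 2k ≠ 6 + 7i - 4j - 8k = qp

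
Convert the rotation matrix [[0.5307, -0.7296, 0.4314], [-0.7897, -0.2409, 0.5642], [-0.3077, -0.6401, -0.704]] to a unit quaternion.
-0.3827 + 0.7867i - 0.4828j + 0.0393k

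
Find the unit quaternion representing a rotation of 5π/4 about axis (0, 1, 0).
-0.3827 + 0.9239j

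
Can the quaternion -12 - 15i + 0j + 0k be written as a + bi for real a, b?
Yes. The quaternion -12 - 15i has j- and k-coefficients y = z = 0, so it lies in the complex subalgebra spanned by 1 and i.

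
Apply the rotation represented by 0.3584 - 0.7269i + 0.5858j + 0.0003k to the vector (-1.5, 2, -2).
(-3.013, 0.121, 1.075)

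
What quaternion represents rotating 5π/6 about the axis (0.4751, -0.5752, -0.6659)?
0.2588 + 0.4589i - 0.5556j - 0.6432k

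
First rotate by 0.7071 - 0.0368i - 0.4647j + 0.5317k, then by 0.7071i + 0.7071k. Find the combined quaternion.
-0.3499 + 0.8286i - 0.402j + 0.1714k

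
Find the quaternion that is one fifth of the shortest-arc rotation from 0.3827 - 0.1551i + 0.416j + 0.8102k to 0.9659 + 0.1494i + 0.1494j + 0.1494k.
0.5559 - 0.097i + 0.3907j + 0.7273k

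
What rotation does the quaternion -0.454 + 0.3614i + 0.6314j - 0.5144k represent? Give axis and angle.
axis = (0.4056, 0.7086, -0.5773), θ = 234°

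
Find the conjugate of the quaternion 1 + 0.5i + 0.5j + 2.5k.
1 - 0.5i - 0.5j - 2.5k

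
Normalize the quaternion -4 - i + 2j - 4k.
-0.6576 - 0.1644i + 0.3288j - 0.6576k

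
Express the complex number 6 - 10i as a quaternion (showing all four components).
6 - 10i + 0j + 0k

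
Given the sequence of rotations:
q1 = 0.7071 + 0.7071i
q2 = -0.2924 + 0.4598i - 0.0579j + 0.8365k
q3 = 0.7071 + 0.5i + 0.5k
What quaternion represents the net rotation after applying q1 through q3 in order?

q2 · q1 = -0.5319 + 0.1184i + 0.5505j + 0.6324k
q3 · q2 · q1 = -0.7515 - 0.4575i + 0.1323j + 0.4565k
-0.7515 - 0.4575i + 0.1323j + 0.4565k


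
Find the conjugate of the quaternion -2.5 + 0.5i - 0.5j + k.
-2.5 - 0.5i + 0.5j - k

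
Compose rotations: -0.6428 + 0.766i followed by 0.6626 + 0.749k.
-0.4259 + 0.5076i + 0.5737j - 0.4815k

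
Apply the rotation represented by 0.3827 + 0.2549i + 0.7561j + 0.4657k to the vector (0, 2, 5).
(4.139, 3.418, 0.432)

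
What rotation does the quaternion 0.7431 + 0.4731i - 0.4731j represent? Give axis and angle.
axis = (√2/2, -√2/2, 0), θ = 84°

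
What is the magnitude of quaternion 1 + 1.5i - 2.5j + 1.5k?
3.428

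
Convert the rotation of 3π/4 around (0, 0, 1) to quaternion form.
0.3827 + 0.9239k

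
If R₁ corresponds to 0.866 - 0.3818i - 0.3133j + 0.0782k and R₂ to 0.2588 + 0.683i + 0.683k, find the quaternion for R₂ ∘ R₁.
0.4315 + 0.7067i - 0.3953j + 0.3977k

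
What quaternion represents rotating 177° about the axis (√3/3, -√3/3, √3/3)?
0.0262 + 0.5772i - 0.5772j + 0.5772k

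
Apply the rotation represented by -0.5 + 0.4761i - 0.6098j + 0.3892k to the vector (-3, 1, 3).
(2.89, 3.158, -0.824)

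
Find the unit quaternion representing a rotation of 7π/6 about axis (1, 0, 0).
-0.2588 + 0.9659i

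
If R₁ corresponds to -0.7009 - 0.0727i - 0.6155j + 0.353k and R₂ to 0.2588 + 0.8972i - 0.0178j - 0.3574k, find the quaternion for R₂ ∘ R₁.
-0.001 - 0.8739i - 0.4375j - 0.2117k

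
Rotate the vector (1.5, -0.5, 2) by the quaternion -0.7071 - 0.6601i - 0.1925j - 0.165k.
(2.277, -1.046, -0.471)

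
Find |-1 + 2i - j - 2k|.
√10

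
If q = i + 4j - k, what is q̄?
-i - 4j + k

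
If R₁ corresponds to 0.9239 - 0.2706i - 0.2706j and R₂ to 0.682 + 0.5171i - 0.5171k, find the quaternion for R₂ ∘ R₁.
0.77 + 0.1533i - 0.0446j - 0.6177k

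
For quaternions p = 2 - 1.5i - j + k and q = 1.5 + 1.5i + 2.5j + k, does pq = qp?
No: pq = 6.75 - 2.75i + 6.5j + 1.25k ≠ 6.75 + 4.25i + 0.5j + 5.75k = qp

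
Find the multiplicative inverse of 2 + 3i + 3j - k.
0.087 - 0.1304i - 0.1304j + 0.0435k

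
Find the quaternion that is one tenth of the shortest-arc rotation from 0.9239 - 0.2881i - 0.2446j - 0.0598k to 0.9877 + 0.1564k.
0.9388 - 0.2609i - 0.2215j - 0.038k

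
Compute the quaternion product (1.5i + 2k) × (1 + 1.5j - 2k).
4 - 1.5i + 3j + 4.25k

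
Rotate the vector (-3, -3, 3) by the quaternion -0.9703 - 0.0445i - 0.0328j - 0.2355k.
(-1.045, -4.248, 2.804)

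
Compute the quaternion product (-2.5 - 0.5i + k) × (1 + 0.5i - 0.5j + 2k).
-4.25 - 1.25i + 2.75j - 3.75k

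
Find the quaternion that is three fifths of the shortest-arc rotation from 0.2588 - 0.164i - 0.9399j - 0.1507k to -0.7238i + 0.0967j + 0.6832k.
0.1462 + 0.4748i - 0.6066j - 0.6207k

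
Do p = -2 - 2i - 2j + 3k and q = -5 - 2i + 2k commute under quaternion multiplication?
No: pq = 10i + 8j - 23k ≠ 18i + 12j - 15k = qp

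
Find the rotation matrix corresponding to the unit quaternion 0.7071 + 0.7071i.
[[1, 0, 0], [0, 0, -1], [0, 1, 0]]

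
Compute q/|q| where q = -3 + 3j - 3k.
-0.5774 + 0.5774j - 0.5774k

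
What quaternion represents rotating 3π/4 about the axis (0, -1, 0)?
0.3827 - 0.9239j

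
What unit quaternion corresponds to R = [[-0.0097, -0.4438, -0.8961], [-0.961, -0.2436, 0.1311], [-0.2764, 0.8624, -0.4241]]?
0.284 + 0.6438i - 0.5455j - 0.4553k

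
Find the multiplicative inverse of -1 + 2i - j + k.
-0.1429 - 0.2857i + 0.1429j - 0.1429k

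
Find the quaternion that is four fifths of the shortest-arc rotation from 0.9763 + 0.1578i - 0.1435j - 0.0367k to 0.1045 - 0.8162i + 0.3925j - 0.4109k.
0.192 + 0.81i - 0.4096j + 0.3733k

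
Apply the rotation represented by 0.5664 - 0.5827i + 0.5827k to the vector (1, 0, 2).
(-1.037, 1.98, -0.037)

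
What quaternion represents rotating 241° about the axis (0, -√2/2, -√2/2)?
-0.5075 - 0.6093j - 0.6093k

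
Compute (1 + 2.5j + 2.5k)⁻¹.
0.0741 - 0.1852j - 0.1852k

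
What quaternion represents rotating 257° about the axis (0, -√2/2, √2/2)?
-0.6225 - 0.5534j + 0.5534k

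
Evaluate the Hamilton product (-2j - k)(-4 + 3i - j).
-2 - i + 5j + 10k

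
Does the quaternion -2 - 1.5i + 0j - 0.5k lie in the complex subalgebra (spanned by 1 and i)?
No. The quaternion -2 - 1.5i - 0.5k has j-coefficient y = 0 and k-coefficient z = -0.5, not both zero, so it does not lie in the complex subalgebra spanned by 1 and i.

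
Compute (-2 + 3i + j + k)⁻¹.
-0.1333 - 0.2i - 0.0667j - 0.0667k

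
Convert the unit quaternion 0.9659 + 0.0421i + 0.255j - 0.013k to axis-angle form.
axis = (0.1627, 0.9854, -0.0502), θ = π/6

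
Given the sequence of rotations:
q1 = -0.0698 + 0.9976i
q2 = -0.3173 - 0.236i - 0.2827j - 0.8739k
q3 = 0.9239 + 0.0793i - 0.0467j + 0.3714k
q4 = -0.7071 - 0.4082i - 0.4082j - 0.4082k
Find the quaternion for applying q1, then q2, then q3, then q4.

q2 · q1 = 0.2576 - 0.3001i - 0.8521j + 0.343k
q3 · q2 · q1 = 0.0946 + 0.0436i - 0.9379j + 0.331k
q4 · q3 · q2 · q1 = -0.2968 - 0.5874i + 0.7419j + 0.128k
-0.2968 - 0.5874i + 0.7419j + 0.128k


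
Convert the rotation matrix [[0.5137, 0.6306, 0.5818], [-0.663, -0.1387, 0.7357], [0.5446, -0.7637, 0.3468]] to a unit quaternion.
0.6561 - 0.5713i + 0.0142j - 0.4929k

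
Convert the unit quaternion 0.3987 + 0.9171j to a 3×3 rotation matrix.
[[-0.6821, 0, 0.7313], [0, 1, 0], [-0.7313, 0, -0.6821]]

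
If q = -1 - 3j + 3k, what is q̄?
-1 + 3j - 3k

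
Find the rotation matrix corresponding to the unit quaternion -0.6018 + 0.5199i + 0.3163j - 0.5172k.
[[0.2649, -0.2936, -0.9185], [0.9514, -0.0756, 0.2986], [-0.1571, -0.9529, 0.2593]]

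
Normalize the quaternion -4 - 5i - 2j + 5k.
-0.4781 - 0.5976i - 0.239j + 0.5976k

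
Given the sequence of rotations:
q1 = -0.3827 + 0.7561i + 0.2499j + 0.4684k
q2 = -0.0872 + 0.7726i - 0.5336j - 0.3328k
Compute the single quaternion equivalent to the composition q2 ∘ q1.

q2 · q1 = -0.2616 - 0.5284i - 0.4311j + 0.683k
-0.2616 - 0.5284i - 0.4311j + 0.683k


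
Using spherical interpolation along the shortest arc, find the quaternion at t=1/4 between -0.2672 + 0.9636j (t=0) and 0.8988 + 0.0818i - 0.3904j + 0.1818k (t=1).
-0.4699 - 0.0233i + 0.8809j - 0.0519k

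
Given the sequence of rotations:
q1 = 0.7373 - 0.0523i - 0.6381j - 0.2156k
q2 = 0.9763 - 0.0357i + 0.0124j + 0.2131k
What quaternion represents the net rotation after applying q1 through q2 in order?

q2 · q1 = 0.7718 + 0.0559i - 0.6327j - 0.0299k
0.7718 + 0.0559i - 0.6327j - 0.0299k


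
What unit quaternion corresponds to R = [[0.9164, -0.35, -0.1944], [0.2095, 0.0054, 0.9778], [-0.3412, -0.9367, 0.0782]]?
0.7071 - 0.6769i + 0.0519j + 0.1978k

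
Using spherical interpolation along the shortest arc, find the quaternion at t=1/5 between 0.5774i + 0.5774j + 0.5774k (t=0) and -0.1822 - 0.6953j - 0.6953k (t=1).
0.0389 + 0.4736i + 0.6222j + 0.6222k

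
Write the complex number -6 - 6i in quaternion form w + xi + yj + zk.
-6 - 6i + 0j + 0k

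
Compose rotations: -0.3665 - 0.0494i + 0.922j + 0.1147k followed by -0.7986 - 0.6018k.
0.3617 + 0.5943i - 0.7066j + 0.129k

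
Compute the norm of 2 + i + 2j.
3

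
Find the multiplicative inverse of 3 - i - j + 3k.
0.15 + 0.05i + 0.05j - 0.15k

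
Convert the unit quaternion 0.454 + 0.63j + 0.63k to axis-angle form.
axis = (0, √2/2, √2/2), θ = 126°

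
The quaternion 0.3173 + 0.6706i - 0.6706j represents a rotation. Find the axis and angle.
axis = (√2/2, -√2/2, 0), θ = 143°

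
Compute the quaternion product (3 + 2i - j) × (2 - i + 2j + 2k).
10 - i + 9k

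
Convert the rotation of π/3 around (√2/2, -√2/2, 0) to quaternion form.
0.866 + 0.3536i - 0.3536j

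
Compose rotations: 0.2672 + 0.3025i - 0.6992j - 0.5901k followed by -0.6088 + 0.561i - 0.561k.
-0.6634 - 0.4265i + 0.587j - 0.1829k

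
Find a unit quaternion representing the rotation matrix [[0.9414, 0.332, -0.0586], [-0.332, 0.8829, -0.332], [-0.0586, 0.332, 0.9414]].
0.9703 + 0.1711i - 0.1711k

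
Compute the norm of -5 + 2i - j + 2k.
√34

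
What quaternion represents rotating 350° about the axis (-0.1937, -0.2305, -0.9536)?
-0.9962 - 0.0169i - 0.0201j - 0.0831k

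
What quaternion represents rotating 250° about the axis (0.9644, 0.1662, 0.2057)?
-0.5736 + 0.79i + 0.1361j + 0.1685k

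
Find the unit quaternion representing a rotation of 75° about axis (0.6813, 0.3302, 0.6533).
0.7934 + 0.4147i + 0.201j + 0.3977k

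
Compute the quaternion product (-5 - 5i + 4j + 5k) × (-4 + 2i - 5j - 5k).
75 + 15i - 6j + 22k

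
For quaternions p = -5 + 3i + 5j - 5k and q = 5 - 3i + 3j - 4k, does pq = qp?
No: pq = -51 + 25i + 37j + 19k ≠ -51 + 35i - 17j - 29k = qp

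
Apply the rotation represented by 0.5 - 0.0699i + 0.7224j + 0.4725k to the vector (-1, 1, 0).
(-0.083, 0.172, 1.401)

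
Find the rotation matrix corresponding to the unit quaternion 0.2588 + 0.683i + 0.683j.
[[0.067, 0.933, 0.3535], [0.933, 0.067, -0.3535], [-0.3535, 0.3535, -0.866]]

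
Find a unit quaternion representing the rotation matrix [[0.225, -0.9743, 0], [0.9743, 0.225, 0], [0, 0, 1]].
0.7826 + 0.6225k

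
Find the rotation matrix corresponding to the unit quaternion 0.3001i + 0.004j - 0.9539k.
[[-0.8199, 0.0024, -0.5725], [0.0024, -1, -0.0076], [-0.5725, -0.0076, 0.8198]]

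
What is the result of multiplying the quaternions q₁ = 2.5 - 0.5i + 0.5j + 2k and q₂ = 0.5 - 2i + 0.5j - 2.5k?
5 - 7.5i - 3.75j - 4.5k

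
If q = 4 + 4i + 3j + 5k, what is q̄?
4 - 4i - 3j - 5k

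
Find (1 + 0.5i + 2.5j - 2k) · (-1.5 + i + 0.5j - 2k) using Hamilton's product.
-7.25 - 3.75i - 4.25j - 1.25k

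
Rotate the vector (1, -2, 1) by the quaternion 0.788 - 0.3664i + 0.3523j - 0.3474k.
(0.742, -1.453, 1.827)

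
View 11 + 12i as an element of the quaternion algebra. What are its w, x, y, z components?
11 + 12i + 0j + 0k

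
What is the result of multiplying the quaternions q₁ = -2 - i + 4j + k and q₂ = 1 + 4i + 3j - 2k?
-8 - 20i - 14k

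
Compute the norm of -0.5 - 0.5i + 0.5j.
0.866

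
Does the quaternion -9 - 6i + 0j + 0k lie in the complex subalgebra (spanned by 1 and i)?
Yes. The quaternion -9 - 6i has j- and k-coefficients y = z = 0, so it lies in the complex subalgebra spanned by 1 and i.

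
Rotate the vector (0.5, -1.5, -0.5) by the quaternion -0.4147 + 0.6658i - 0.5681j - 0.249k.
(1.49, -0.677, 0.269)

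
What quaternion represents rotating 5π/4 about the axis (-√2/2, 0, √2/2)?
-0.3827 - 0.6533i + 0.6533k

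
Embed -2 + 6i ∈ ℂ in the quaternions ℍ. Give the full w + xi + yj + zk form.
-2 + 6i + 0j + 0k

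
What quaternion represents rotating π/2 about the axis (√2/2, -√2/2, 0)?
0.7071 + 0.5i - 0.5j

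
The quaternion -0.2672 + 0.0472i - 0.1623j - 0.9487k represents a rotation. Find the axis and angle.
axis = (0.049, -0.1684, -0.9845), θ = 211°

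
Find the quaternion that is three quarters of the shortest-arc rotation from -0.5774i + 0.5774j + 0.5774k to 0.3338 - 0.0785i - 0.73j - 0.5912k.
-0.2618 - 0.0971i + 0.7312j + 0.6224k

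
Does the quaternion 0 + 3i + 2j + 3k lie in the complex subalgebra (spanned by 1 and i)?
No. The quaternion 3i + 2j + 3k has j-coefficient y = 2 and k-coefficient z = 3, not both zero, so it does not lie in the complex subalgebra spanned by 1 and i.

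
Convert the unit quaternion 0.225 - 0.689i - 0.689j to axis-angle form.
axis = (-√2/2, -√2/2, 0), θ = 154°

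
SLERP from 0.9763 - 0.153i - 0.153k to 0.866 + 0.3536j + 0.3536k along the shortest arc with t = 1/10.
0.9842 - 0.1397i + 0.038j - 0.1016k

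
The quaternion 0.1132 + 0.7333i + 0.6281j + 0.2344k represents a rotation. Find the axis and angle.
axis = (0.738, 0.6322, 0.2359), θ = 167°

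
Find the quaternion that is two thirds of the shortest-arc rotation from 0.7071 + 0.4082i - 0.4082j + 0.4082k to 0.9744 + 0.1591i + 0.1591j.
0.9522 + 0.2633i - 0.0374j + 0.1504k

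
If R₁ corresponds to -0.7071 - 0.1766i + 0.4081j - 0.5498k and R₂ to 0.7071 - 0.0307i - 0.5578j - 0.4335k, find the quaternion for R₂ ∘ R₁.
-0.5161 + 0.3804i + 0.7427j - 0.1933k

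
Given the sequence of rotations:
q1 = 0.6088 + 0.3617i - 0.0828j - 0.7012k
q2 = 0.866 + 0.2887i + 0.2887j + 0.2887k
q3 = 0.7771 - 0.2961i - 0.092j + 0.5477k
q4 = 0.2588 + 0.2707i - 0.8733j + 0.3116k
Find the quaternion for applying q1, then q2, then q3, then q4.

q2 · q1 = 0.6491 + 0.3105i + 0.4109j - 0.5598k
q3 · q2 · q1 = 0.9408 - 0.1245i + 0.2639j - 0.1726k
q4 · q3 · q2 · q1 = 0.5614 + 0.291i - 0.7454j + 0.2112k
0.5614 + 0.291i - 0.7454j + 0.2112k


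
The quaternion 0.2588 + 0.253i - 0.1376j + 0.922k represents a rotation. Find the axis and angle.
axis = (0.2619, -0.1425, 0.9545), θ = 5π/6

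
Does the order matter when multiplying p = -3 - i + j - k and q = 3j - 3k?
Yes: pq = -6 - 12j + 6k ≠ -6 - 6j + 12k = qp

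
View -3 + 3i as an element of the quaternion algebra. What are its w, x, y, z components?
-3 + 3i + 0j + 0k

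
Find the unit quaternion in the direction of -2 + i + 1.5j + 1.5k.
-0.6489 + 0.3244i + 0.4867j + 0.4867k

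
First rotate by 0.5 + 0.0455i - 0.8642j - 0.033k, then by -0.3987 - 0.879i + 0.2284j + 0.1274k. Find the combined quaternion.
0.0422 - 0.3551i + 0.4355j + 0.8261k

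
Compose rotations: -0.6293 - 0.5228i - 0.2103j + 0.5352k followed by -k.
0.5352 - 0.2103i + 0.5228j + 0.6293k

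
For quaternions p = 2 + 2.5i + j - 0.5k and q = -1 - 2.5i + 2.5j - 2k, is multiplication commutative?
No: pq = 0.75 - 8.25i + 10.25j + 5.25k ≠ 0.75 - 6.75i - 2.25j - 12.25k = qp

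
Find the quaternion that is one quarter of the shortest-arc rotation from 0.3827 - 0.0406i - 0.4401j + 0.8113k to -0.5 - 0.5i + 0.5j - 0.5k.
0.4298 + 0.1022i - 0.4742j + 0.7615k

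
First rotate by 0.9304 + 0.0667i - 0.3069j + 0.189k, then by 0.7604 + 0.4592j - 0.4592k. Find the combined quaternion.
0.9352 - 0.0034i + 0.1632j - 0.3142k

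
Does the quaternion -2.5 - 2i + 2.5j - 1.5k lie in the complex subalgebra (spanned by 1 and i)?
No. The quaternion -2.5 - 2i + 2.5j - 1.5k has j-coefficient y = 2.5 and k-coefficient z = -1.5, not both zero, so it does not lie in the complex subalgebra spanned by 1 and i.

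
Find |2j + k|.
√5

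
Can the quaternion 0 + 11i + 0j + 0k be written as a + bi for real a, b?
Yes. The quaternion 11i has j- and k-coefficients y = z = 0, so it lies in the complex subalgebra spanned by 1 and i.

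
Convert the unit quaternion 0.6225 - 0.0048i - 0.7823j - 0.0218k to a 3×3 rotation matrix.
[[-0.2249, 0.0347, -0.9738], [-0.0196, 0.999, 0.0401], [0.9742, 0.0281, -0.224]]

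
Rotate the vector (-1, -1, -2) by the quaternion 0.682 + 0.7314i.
(-1, 2.065, -0.858)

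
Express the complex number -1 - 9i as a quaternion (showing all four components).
-1 - 9i + 0j + 0k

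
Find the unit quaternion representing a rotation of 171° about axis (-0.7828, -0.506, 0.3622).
0.0785 - 0.7804i - 0.5044j + 0.3611k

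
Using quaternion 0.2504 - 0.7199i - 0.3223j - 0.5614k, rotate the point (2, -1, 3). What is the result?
(1.519, 3.2, 1.205)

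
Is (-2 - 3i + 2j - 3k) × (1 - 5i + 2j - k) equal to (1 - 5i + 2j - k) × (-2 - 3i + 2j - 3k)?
No: pq = -24 + 11i + 10j + 3k ≠ -24 + 3i - 14j - 5k = qp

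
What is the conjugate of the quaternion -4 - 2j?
-4 + 2j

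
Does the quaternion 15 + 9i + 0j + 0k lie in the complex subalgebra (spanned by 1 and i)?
Yes. The quaternion 15 + 9i has j- and k-coefficients y = z = 0, so it lies in the complex subalgebra spanned by 1 and i.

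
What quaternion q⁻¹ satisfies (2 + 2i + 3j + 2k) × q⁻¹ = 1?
0.0952 - 0.0952i - 0.1429j - 0.0952k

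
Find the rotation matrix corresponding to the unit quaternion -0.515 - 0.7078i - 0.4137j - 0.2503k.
[[0.5324, 0.3278, 0.7804], [0.8434, -0.1273, -0.5219], [-0.0718, 0.9361, -0.3443]]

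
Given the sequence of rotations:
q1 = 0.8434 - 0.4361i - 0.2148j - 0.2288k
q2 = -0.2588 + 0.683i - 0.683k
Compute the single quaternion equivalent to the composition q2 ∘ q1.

q2 · q1 = -0.0767 + 0.5422i + 0.5097j - 0.6635k
-0.0767 + 0.5422i + 0.5097j - 0.6635k


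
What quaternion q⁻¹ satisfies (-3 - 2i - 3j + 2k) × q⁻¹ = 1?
-0.1154 + 0.0769i + 0.1154j - 0.0769k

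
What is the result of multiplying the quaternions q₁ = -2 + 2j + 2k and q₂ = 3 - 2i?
-6 + 4i + 2j + 10k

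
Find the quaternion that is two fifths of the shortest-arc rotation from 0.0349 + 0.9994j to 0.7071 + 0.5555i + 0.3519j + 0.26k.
0.3729 + 0.2737i + 0.8773j + 0.1281k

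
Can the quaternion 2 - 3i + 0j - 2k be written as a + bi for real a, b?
No. The quaternion 2 - 3i - 2k has j-coefficient y = 0 and k-coefficient z = -2, not both zero, so it does not lie in the complex subalgebra spanned by 1 and i.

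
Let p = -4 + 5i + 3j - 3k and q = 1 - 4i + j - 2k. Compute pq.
7 + 18i + 21j + 22k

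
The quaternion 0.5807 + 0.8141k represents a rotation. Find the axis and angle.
axis = (0, 0, 1), θ = 109°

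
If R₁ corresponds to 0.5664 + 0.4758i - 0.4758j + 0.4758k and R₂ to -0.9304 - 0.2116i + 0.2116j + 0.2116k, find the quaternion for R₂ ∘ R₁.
-0.4263 - 0.3612i + 0.7639j - 0.3228k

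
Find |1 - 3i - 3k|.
√19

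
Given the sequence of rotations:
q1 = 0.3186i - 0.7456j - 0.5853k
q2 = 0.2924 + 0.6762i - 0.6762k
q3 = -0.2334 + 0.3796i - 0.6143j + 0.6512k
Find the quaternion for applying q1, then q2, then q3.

q2 · q1 = -0.6112 - 0.411i - 0.0377j - 0.6753k
q3 · q2 · q1 = 0.7153 + 0.3033i + 0.373j - 0.5072k
0.7153 + 0.3033i + 0.373j - 0.5072k


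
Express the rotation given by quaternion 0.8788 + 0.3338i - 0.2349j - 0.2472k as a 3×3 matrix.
[[0.7674, 0.2777, -0.5779], [-0.5913, 0.6549, -0.4706], [0.2478, 0.7028, 0.6668]]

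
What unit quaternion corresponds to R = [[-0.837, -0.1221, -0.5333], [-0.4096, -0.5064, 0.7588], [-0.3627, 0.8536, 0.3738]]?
-0.0872 - 0.2718i + 0.4891j + 0.8242k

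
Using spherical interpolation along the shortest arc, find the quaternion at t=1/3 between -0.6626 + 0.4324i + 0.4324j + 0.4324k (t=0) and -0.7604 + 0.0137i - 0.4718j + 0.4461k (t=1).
-0.7924 + 0.3265i + 0.1346j + 0.4973k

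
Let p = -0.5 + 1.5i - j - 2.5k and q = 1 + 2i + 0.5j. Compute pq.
-3 + 1.75i - 6.25j + 0.25k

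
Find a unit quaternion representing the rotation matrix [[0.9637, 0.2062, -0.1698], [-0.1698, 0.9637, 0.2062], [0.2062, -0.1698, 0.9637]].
0.9863 - 0.0953i - 0.0953j - 0.0953k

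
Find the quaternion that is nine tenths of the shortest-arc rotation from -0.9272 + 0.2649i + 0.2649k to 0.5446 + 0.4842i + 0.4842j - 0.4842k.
-0.6202 - 0.4202i - 0.4521j + 0.484k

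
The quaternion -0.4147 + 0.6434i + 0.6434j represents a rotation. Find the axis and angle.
axis = (√2/2, √2/2, 0), θ = 229°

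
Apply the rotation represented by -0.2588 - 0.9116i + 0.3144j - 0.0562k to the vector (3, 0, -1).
(2.448, -1.125, 1.655)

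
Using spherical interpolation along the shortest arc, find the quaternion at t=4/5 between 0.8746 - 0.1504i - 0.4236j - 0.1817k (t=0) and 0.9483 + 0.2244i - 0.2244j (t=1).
0.9503 + 0.1508i - 0.2698j - 0.0377k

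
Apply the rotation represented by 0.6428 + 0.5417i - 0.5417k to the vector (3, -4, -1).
(-0.959, -0.698, -4.959)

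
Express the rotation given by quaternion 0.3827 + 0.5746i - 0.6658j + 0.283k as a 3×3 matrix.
[[-0.0468, -0.9817, -0.1844], [-0.5485, 0.1795, -0.8166], [0.8348, 0.063, -0.5469]]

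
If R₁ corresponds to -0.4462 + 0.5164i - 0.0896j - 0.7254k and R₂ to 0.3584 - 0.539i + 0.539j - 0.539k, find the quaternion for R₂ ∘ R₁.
-0.2243 - 0.0137i - 0.9419j - 0.2495k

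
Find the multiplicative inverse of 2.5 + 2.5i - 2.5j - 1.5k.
0.119 - 0.119i + 0.119j + 0.0714k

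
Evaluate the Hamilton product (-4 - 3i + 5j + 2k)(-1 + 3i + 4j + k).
-9 - 12i - 12j - 33k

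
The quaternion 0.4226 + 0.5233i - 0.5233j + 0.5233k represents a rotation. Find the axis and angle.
axis = (√3/3, -√3/3, √3/3), θ = 130°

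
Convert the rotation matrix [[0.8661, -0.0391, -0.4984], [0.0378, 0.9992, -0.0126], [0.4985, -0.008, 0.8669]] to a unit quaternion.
0.9659 + 0.0012i - 0.258j + 0.0199k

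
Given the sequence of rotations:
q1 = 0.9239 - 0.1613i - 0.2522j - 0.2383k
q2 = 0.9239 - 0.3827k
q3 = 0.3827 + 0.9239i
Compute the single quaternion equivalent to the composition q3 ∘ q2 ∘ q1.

q2 · q1 = 0.7624 - 0.2455i - 0.1713j - 0.5737k
q3 · q2 · q1 = 0.5186 + 0.6104i + 0.4645j - 0.3778k
0.5186 + 0.6104i + 0.4645j - 0.3778k


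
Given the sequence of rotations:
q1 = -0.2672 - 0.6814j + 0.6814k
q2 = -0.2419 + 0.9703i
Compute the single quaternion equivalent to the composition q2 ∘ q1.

q2 · q1 = 0.0646 - 0.2593i - 0.4963j - 0.826k
0.0646 - 0.2593i - 0.4963j - 0.826k


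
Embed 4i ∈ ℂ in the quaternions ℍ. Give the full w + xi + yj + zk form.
0 + 4i + 0j + 0k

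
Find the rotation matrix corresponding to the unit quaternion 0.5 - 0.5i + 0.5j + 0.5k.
[[0, -1, 0], [0, 0, 1], [-1, 0, 0]]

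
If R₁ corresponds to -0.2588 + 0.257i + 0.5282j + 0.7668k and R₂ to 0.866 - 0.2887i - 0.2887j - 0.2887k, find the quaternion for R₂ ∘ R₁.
0.2239 + 0.2284i + 0.6793j + 0.6605k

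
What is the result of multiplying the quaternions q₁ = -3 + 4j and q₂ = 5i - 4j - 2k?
16 - 23i + 12j - 14k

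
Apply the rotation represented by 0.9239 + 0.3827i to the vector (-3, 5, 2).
(-3, 2.121, 4.95)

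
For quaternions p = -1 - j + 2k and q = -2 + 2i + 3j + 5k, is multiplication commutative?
No: pq = -5 - 13i + 3j - 7k ≠ -5 + 9i - 5j - 11k = qp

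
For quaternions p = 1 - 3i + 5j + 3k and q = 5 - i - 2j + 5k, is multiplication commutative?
No: pq = -3 + 15i + 35j + 31k ≠ -3 - 47i + 11j + 9k = qp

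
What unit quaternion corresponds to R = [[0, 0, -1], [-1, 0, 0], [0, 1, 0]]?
-0.5 - 0.5i + 0.5j + 0.5k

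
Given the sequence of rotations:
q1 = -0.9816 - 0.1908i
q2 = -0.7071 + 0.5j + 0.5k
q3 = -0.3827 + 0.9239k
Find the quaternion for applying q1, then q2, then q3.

q2 · q1 = 0.6941 + 0.1349i - 0.5862j - 0.3954k
q3 · q2 · q1 = 0.0997 + 0.49i + 0.349j + 0.7926k
0.0997 + 0.49i + 0.349j + 0.7926k


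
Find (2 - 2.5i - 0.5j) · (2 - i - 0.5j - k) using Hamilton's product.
1.25 - 6.5i - 4.5j - 1.25k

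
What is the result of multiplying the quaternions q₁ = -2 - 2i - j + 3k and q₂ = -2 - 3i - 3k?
7 + 13i - 13j - 3k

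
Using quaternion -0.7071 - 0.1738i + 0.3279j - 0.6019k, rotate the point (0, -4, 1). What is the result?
(3.606, -1.501, 1.32)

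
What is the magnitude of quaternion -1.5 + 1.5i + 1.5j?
2.598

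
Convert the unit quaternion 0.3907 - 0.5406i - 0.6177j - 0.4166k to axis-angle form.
axis = (-0.5873, -0.671, -0.4526), θ = 134°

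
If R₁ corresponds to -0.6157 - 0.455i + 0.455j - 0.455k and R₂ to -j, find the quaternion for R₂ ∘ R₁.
0.455 + 0.455i + 0.6157j - 0.455k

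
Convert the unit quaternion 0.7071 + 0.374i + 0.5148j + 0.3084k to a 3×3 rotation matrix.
[[0.2797, -0.0511, 0.9587], [0.8212, 0.53, -0.2114], [-0.4973, 0.8464, 0.1902]]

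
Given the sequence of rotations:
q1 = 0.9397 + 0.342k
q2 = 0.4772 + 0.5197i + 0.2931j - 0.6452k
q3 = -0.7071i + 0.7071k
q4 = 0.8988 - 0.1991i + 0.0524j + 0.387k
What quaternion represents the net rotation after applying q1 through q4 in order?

q2 · q1 = 0.6691 + 0.5886i + 0.0977j - 0.4431k
q3 · q2 · q1 = 0.7295 - 0.5422i + 0.1029j + 0.404k
q4 · q3 · q2 · q1 = 0.386 - 0.6512i + 0.0013j + 0.6534k
0.386 - 0.6512i + 0.0013j + 0.6534k


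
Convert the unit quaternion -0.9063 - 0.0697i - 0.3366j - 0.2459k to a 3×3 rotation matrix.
[[0.6525, -0.3988, 0.6444], [0.4926, 0.8694, 0.0392], [-0.5758, 0.2919, 0.7637]]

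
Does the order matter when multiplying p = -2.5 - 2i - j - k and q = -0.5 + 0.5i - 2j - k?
Yes: pq = -0.75 - 1.25i + 3j + 7.5k ≠ -0.75 + 0.75i + 8j - 1.5k = qp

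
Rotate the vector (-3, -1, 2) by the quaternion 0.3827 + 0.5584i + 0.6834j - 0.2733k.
(-0.286, -3.491, 1.316)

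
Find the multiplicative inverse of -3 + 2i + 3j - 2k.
-0.1154 - 0.0769i - 0.1154j + 0.0769k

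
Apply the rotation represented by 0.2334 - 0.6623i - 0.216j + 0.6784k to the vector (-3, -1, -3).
(3.07, -1.059, 2.907)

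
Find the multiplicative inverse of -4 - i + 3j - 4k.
-0.0952 + 0.0238i - 0.0714j + 0.0952k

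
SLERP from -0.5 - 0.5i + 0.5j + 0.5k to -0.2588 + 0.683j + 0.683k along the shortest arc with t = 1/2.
-0.3986 - 0.2626i + 0.6214j + 0.6214k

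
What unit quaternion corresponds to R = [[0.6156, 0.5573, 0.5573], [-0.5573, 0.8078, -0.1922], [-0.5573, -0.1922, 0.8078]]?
0.8988 + 0.31j - 0.31k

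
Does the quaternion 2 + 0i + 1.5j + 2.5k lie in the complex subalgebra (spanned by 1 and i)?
No. The quaternion 2 + 1.5j + 2.5k has j-coefficient y = 1.5 and k-coefficient z = 2.5, not both zero, so it does not lie in the complex subalgebra spanned by 1 and i.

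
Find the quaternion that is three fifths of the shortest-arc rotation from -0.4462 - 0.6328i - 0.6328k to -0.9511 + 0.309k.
-0.9376 - 0.332i - 0.1034k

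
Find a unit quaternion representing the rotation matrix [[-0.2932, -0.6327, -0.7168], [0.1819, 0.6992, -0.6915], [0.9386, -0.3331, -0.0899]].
0.5736 + 0.1562i - 0.7215j + 0.355k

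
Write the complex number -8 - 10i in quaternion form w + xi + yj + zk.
-8 - 10i + 0j + 0k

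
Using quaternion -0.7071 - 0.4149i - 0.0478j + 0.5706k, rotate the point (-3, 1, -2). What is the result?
(0.626, 3.589, 0.853)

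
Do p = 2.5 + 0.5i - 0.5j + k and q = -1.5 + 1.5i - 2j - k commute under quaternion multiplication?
No: pq = -4.5 + 5.5i - 2.25j - 4.25k ≠ -4.5 + 0.5i - 6.25j - 3.75k = qp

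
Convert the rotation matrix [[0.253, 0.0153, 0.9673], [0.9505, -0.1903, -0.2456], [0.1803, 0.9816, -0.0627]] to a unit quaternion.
0.5 + 0.6136i + 0.3935j + 0.4676k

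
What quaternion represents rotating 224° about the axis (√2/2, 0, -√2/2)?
-0.3746 + 0.6556i - 0.6556k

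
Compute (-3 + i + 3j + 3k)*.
-3 - i - 3j - 3k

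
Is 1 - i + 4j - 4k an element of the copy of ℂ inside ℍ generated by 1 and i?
No. The quaternion 1 - i + 4j - 4k has j-coefficient y = 4 and k-coefficient z = -4, not both zero, so it does not lie in the complex subalgebra spanned by 1 and i.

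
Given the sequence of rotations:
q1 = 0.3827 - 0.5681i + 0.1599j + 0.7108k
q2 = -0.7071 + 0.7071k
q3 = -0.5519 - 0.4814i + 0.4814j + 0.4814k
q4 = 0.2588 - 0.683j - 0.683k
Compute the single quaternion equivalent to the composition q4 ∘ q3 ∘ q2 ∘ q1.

q2 · q1 = -0.7732 + 0.2886i - 0.5148j - 0.232k
q3 · q2 · q1 = 0.9252 + 0.3491i - 0.0609j - 0.1353k
q4 · q3 · q2 · q1 = 0.1054 + 0.1412i - 0.8861j - 0.4285k
0.1054 + 0.1412i - 0.8861j - 0.4285k


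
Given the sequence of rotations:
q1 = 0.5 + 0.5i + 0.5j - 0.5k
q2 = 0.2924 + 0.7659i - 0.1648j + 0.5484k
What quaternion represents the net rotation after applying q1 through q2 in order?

q2 · q1 = 0.1198 + 0.3373i + 0.7209j + 0.5934k
0.1198 + 0.3373i + 0.7209j + 0.5934k


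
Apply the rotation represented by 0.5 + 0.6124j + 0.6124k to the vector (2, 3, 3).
(-1, 4.225, 1.775)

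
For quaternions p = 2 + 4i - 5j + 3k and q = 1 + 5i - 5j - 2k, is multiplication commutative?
No: pq = -37 + 39i + 8j + 4k ≠ -37 - 11i - 38j - 6k = qp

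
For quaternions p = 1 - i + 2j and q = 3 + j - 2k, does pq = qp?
No: pq = 1 - 7i + 5j - 3k ≠ 1 + i + 9j - k = qp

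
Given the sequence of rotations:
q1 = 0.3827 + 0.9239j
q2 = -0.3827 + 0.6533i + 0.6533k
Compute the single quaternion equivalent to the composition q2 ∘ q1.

q2 · q1 = -0.1465 - 0.3536i - 0.3536j + 0.8536k
-0.1465 - 0.3536i - 0.3536j + 0.8536k


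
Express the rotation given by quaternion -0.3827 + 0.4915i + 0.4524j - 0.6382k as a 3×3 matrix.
[[-0.2239, -0.0438, -0.9736], [0.9332, -0.2977, -0.2012], [-0.2811, -0.9536, 0.1075]]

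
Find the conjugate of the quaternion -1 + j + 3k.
-1 - j - 3k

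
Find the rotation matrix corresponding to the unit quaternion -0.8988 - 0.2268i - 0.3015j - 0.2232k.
[[0.7186, -0.2645, 0.6432], [0.538, 0.7975, -0.2731], [-0.4407, 0.5423, 0.7153]]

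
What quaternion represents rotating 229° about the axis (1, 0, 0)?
-0.4147 + 0.91i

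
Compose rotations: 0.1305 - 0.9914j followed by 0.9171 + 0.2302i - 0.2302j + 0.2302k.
-0.1085 + 0.2583i - 0.9393j - 0.1982k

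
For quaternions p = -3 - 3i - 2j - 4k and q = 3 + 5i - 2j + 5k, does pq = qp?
No: pq = 22 - 42i - 5j - 11k ≠ 22 - 6i + 5j - 43k = qp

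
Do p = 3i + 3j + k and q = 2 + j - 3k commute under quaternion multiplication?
No: pq = -4i + 15j + 5k ≠ 16i - 3j - k = qp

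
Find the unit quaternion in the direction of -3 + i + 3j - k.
-0.6708 + 0.2236i + 0.6708j - 0.2236k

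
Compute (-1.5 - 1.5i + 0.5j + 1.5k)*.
-1.5 + 1.5i - 0.5j - 1.5k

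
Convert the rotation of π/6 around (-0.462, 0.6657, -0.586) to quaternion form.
0.9659 - 0.1196i + 0.1723j - 0.1517k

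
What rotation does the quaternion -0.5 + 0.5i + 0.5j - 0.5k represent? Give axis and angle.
axis = (√3/3, √3/3, -√3/3), θ = 4π/3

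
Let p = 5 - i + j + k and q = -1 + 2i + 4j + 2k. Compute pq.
-9 + 9i + 23j + 3k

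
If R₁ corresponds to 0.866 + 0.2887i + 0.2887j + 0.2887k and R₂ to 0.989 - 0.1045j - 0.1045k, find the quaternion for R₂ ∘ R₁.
0.9168 + 0.2855i + 0.1649j + 0.2252k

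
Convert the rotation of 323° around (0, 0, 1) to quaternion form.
-0.9483 + 0.3173k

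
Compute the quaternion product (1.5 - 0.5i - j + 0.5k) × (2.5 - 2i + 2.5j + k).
4.75 - 6.5i + 0.75j - 0.5k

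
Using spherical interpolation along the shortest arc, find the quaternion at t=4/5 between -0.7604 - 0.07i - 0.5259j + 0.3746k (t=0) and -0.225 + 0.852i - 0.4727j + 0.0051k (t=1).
-0.3917 + 0.731i - 0.5496j + 0.1k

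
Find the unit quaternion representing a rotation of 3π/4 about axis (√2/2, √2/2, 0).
0.3827 + 0.6533i + 0.6533j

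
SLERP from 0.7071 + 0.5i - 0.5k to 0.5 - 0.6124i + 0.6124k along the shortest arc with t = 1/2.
0.1305 + 0.7011i - 0.7011k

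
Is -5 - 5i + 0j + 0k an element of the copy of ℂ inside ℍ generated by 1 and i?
Yes. The quaternion -5 - 5i has j- and k-coefficients y = z = 0, so it lies in the complex subalgebra spanned by 1 and i.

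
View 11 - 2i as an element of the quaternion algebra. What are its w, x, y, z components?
11 - 2i + 0j + 0k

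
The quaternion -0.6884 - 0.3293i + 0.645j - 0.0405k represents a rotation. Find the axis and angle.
axis = (-0.454, 0.8893, -0.0558), θ = 267°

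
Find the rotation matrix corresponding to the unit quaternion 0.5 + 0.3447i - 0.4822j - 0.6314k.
[[-0.2624, 0.299, -0.9175], [-0.9638, -0.035, 0.2642], [0.0469, 0.9536, 0.2973]]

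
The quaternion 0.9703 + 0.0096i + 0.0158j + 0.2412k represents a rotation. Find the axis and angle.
axis = (0.0397, 0.0653, 0.9971), θ = 28°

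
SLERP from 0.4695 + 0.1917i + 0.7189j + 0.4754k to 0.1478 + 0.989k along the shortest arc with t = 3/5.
0.3165 + 0.0887i + 0.3328j + 0.8838k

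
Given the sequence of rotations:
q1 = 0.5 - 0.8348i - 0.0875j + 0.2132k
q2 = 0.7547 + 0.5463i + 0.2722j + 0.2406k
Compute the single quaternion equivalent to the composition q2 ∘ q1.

q2 · q1 = 0.8059 - 0.2778i - 0.2473j + 0.4606k
0.8059 - 0.2778i - 0.2473j + 0.4606k


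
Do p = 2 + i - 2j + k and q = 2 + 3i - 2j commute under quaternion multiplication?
No: pq = -3 + 10i - 5j + 6k ≠ -3 + 6i - 11j - 2k = qp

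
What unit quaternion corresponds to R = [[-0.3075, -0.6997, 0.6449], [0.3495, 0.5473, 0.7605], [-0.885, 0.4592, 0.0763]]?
0.5736 - 0.1313i + 0.6668j + 0.4573k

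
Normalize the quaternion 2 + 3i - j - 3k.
0.417 + 0.6255i - 0.2085j - 0.6255k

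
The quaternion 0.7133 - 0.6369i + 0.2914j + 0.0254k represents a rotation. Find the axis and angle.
axis = (-0.9087, 0.4158, 0.0362), θ = 89°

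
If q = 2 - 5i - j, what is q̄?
2 + 5i + j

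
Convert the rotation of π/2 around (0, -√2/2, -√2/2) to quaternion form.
0.7071 - 0.5j - 0.5k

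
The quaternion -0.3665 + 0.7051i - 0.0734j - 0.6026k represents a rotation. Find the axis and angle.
axis = (0.7578, -0.0789, -0.6477), θ = 223°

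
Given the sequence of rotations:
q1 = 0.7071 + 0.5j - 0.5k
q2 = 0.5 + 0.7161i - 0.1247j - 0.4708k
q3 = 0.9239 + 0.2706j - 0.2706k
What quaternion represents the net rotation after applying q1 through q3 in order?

q2 · q1 = 0.1805 + 0.8041i + 0.5199j - 0.2249k
q3 · q2 · q1 = -0.0348 + 0.8227i + 0.3116j - 0.4742k
-0.0348 + 0.8227i + 0.3116j - 0.4742k


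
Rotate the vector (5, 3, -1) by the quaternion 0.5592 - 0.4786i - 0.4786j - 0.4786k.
(3.476, -1.128, 4.652)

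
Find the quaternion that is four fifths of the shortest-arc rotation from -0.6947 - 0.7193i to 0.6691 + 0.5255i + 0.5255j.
-0.6923 - 0.5804i - 0.4288j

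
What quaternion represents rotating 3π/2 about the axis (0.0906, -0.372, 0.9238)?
-0.7071 + 0.0641i - 0.263j + 0.6532k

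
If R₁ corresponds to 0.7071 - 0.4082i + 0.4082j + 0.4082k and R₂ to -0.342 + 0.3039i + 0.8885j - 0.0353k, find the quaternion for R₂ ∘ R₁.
-0.4661 + 0.7316i + 0.379j + 0.3222k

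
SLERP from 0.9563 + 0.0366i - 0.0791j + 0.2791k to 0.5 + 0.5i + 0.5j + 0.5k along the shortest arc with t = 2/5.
0.8587 + 0.251i + 0.1746j + 0.4112k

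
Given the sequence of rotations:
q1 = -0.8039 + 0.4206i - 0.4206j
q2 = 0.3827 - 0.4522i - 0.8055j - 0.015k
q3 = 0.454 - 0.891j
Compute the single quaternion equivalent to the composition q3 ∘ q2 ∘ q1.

q2 · q1 = -0.4563 + 0.5182i + 0.4803j + 0.541k
q3 · q2 · q1 = 0.2208 - 0.2468i + 0.6246j + 0.7073k
0.2208 - 0.2468i + 0.6246j + 0.7073k


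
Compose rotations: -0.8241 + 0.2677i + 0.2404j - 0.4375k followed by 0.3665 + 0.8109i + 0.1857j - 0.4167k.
-0.7461 - 0.5512i + 0.1783j + 0.3283k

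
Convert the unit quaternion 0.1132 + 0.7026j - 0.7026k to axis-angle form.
axis = (0, √2/2, -√2/2), θ = 167°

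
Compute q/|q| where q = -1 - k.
-0.7071 - 0.7071k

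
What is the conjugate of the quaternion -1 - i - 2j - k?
-1 + i + 2j + k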